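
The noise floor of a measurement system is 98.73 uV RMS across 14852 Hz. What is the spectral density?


Noise spectral density = Vrms / sqrt(BW).
NSD = 98.73 / sqrt(14852)
NSD = 98.73 / 121.8688
NSD = 0.8101 uV/sqrt(Hz)

0.8101 uV/sqrt(Hz)


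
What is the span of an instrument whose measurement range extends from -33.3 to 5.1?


Span = upper range - lower range.
Span = 5.1 - (-33.3)
Span = 38.4

38.4


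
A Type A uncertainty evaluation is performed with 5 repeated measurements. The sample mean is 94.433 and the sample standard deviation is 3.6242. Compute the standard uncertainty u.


The standard uncertainty for Type A evaluation is u = s / sqrt(n).
u = 3.6242 / sqrt(5)
u = 3.6242 / 2.2361
u = 1.6208

1.6208


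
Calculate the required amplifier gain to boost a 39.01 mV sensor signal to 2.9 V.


Gain = Vout / Vin (converting to same units).
G = 2.9 V / 39.01 mV
G = 2900.0 mV / 39.01 mV
G = 74.34

74.34


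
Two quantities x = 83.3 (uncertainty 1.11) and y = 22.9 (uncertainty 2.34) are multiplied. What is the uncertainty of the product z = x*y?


For a product z = x*y, the relative uncertainty is:
uz/z = sqrt((ux/x)^2 + (uy/y)^2)
Relative uncertainties: ux/x = 1.11/83.3 = 0.013325
uy/y = 2.34/22.9 = 0.102183
z = 83.3 * 22.9 = 1907.6
uz = 1907.6 * sqrt(0.013325^2 + 0.102183^2) = 196.572

196.572


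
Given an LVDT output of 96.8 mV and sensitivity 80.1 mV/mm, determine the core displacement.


Displacement = Vout / sensitivity.
d = 96.8 / 80.1
d = 1.208 mm

1.208 mm


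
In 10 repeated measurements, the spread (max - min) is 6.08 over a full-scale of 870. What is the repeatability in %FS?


Repeatability = (spread / full scale) * 100%.
R = (6.08 / 870) * 100
R = 0.699 %FS

0.699 %FS


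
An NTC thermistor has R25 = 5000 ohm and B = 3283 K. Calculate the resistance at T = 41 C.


NTC thermistor equation: Rt = R25 * exp(B * (1/T - 1/T25)).
T in Kelvin: 314.15 K, T25 = 298.15 K
1/T - 1/T25 = 1/314.15 - 1/298.15 = -0.00017082
B * (1/T - 1/T25) = 3283 * -0.00017082 = -0.5608
Rt = 5000 * exp(-0.5608) = 2853.7 ohm

2853.7 ohm


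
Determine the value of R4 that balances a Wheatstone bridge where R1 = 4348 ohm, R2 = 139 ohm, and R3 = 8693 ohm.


At balance: R1*R4 = R2*R3, so R4 = R2*R3/R1.
R4 = 139 * 8693 / 4348
R4 = 1208327 / 4348
R4 = 277.9 ohm

277.9 ohm


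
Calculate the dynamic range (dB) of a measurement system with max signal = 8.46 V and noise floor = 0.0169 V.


Dynamic range = 20 * log10(Vmax / Vnoise).
DR = 20 * log10(8.46 / 0.0169)
DR = 20 * log10(500.59)
DR = 53.99 dB

53.99 dB


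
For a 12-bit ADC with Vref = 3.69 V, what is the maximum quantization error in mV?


The maximum quantization error is +/- LSB/2.
LSB = Vref / 2^n = 3.69 / 4096 = 0.00090088 V
Max error = LSB / 2 = 0.00090088 / 2 = 0.00045044 V
Max error = 0.4504 mV

0.4504 mV


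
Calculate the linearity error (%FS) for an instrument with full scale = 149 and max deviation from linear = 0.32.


Linearity error = (max deviation / full scale) * 100%.
Linearity = (0.32 / 149) * 100
Linearity = 0.215 %FS

0.215 %FS


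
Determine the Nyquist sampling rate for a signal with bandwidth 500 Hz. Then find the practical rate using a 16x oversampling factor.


By Nyquist theorem, fs_min = 2 * fmax.
fs_min = 2 * 500 = 1000 Hz
Practical rate = 16 * fs_min = 16 * 1000 = 16000 Hz

fs_min = 1000 Hz, fs_practical = 16000 Hz


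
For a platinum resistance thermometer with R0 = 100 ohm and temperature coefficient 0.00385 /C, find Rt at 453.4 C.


The RTD equation: Rt = R0 * (1 + alpha * T).
Rt = 100 * (1 + 0.00385 * 453.4)
Rt = 100 * (1 + 1.74559)
Rt = 100 * 2.74559
Rt = 274.559 ohm

274.559 ohm


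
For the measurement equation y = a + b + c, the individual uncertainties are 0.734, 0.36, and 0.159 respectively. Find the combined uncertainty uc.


For a sum of independent quantities, uc = sqrt(u1^2 + u2^2 + u3^2).
uc = sqrt(0.734^2 + 0.36^2 + 0.159^2)
uc = sqrt(0.538756 + 0.1296 + 0.025281)
uc = 0.8328

0.8328


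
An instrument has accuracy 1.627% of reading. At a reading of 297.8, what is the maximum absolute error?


Absolute error = (accuracy% / 100) * reading.
Error = (1.627 / 100) * 297.8
Error = 0.01627 * 297.8
Error = 4.8452

4.8452


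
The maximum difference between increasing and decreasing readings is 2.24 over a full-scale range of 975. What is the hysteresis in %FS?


Hysteresis = (max difference / full scale) * 100%.
H = (2.24 / 975) * 100
H = 0.23 %FS

0.23 %FS


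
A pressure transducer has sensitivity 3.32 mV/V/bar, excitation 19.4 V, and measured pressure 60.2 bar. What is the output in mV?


Output = sensitivity * Vex * P.
Vout = 3.32 * 19.4 * 60.2
Vout = 64.408 * 60.2
Vout = 3877.36 mV

3877.36 mV


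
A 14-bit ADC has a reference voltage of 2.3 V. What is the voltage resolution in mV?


The resolution (LSB) of an ADC is Vref / 2^n.
LSB = 2.3 / 2^14
LSB = 2.3 / 16384
LSB = 0.00014038 V = 0.14038086 mV

0.14038086 mV


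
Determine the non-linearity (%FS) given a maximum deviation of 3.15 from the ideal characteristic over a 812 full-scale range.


Linearity error = (max deviation / full scale) * 100%.
Linearity = (3.15 / 812) * 100
Linearity = 0.388 %FS

0.388 %FS


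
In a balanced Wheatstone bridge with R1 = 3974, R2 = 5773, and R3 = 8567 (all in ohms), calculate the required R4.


At balance: R1*R4 = R2*R3, so R4 = R2*R3/R1.
R4 = 5773 * 8567 / 3974
R4 = 49457291 / 3974
R4 = 12445.22 ohm

12445.22 ohm


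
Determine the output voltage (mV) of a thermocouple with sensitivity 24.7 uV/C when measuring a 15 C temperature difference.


The thermocouple output V = sensitivity * dT.
V = 24.7 uV/C * 15 C
V = 370.5 uV
V = 0.37 mV

0.37 mV


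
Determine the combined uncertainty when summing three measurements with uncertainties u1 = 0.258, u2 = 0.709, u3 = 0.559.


For a sum of independent quantities, uc = sqrt(u1^2 + u2^2 + u3^2).
uc = sqrt(0.258^2 + 0.709^2 + 0.559^2)
uc = sqrt(0.066564 + 0.502681 + 0.312481)
uc = 0.939

0.939


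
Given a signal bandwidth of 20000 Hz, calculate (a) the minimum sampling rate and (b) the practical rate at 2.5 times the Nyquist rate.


By Nyquist theorem, fs_min = 2 * fmax.
fs_min = 2 * 20000 = 40000 Hz
Practical rate = 2.5 * fs_min = 2.5 * 40000 = 100000 Hz

fs_min = 40000 Hz, fs_practical = 100000 Hz


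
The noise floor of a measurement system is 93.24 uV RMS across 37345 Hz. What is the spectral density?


Noise spectral density = Vrms / sqrt(BW).
NSD = 93.24 / sqrt(37345)
NSD = 93.24 / 193.2485
NSD = 0.4825 uV/sqrt(Hz)

0.4825 uV/sqrt(Hz)


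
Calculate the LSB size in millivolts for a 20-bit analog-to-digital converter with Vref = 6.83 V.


The resolution (LSB) of an ADC is Vref / 2^n.
LSB = 6.83 / 2^20
LSB = 6.83 / 1048576
LSB = 6.51e-06 V = 0.0065136 mV

0.0065136 mV


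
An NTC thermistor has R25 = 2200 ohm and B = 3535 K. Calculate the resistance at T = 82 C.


NTC thermistor equation: Rt = R25 * exp(B * (1/T - 1/T25)).
T in Kelvin: 355.15 K, T25 = 298.15 K
1/T - 1/T25 = 1/355.15 - 1/298.15 = -0.0005383
B * (1/T - 1/T25) = 3535 * -0.0005383 = -1.9029
Rt = 2200 * exp(-1.9029) = 328.1 ohm

328.1 ohm


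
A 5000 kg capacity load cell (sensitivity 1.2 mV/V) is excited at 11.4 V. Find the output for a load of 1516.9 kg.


Vout = rated_output * Vex * (load / capacity).
Vout = 1.2 * 11.4 * (1516.9 / 5000)
Vout = 1.2 * 11.4 * 0.30338
Vout = 4.15 mV

4.15 mV


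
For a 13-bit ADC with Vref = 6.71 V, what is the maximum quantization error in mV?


The maximum quantization error is +/- LSB/2.
LSB = Vref / 2^n = 6.71 / 8192 = 0.00081909 V
Max error = LSB / 2 = 0.00081909 / 2 = 0.00040955 V
Max error = 0.4095 mV

0.4095 mV


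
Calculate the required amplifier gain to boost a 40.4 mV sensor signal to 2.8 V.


Gain = Vout / Vin (converting to same units).
G = 2.8 V / 40.4 mV
G = 2800.0 mV / 40.4 mV
G = 69.31

69.31


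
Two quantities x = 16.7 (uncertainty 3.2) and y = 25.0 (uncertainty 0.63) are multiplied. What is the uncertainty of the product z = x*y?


For a product z = x*y, the relative uncertainty is:
uz/z = sqrt((ux/x)^2 + (uy/y)^2)
Relative uncertainties: ux/x = 3.2/16.7 = 0.191617
uy/y = 0.63/25.0 = 0.0252
z = 16.7 * 25.0 = 417.5
uz = 417.5 * sqrt(0.191617^2 + 0.0252^2) = 80.689

80.689


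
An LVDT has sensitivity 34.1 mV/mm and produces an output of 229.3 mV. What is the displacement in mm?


Displacement = Vout / sensitivity.
d = 229.3 / 34.1
d = 6.724 mm

6.724 mm


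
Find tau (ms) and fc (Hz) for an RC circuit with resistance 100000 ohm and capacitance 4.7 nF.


Time constant: tau = R * C.
tau = 100000 * 4.70e-09 = 0.00047 s
tau = 0.47 ms
Cutoff frequency: fc = 1 / (2*pi*R*C).
fc = 1 / (2*pi*0.00047) = 338.63 Hz

tau = 0.47 ms, fc = 338.63 Hz


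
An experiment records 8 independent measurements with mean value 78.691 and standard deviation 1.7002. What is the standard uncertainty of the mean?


The standard uncertainty for Type A evaluation is u = s / sqrt(n).
u = 1.7002 / sqrt(8)
u = 1.7002 / 2.8284
u = 0.6011

0.6011


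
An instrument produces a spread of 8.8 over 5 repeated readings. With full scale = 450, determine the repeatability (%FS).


Repeatability = (spread / full scale) * 100%.
R = (8.8 / 450) * 100
R = 1.956 %FS

1.956 %FS


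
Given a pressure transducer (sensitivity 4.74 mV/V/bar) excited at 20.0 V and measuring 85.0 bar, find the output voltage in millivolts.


Output = sensitivity * Vex * P.
Vout = 4.74 * 20.0 * 85.0
Vout = 94.8 * 85.0
Vout = 8058.0 mV

8058.0 mV


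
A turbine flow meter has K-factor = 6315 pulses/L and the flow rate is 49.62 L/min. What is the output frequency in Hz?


Frequency = K * Q / 60 (converting L/min to L/s).
f = 6315 * 49.62 / 60
f = 313350.3 / 60
f = 5222.51 Hz

5222.51 Hz


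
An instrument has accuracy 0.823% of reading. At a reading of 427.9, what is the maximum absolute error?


Absolute error = (accuracy% / 100) * reading.
Error = (0.823 / 100) * 427.9
Error = 0.00823 * 427.9
Error = 3.5216

3.5216


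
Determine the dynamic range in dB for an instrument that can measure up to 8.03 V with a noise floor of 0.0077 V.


Dynamic range = 20 * log10(Vmax / Vnoise).
DR = 20 * log10(8.03 / 0.0077)
DR = 20 * log10(1042.86)
DR = 60.36 dB

60.36 dB


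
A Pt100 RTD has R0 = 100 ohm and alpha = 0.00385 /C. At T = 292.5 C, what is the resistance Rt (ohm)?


The RTD equation: Rt = R0 * (1 + alpha * T).
Rt = 100 * (1 + 0.00385 * 292.5)
Rt = 100 * (1 + 1.126125)
Rt = 100 * 2.126125
Rt = 212.613 ohm

212.613 ohm


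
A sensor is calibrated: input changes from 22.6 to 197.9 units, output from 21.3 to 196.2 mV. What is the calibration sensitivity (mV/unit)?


Sensitivity = (y2 - y1) / (x2 - x1).
S = (196.2 - 21.3) / (197.9 - 22.6)
S = 174.9 / 175.3
S = 0.9977 mV/unit

0.9977 mV/unit


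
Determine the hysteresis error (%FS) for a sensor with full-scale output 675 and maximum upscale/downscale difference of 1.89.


Hysteresis = (max difference / full scale) * 100%.
H = (1.89 / 675) * 100
H = 0.28 %FS

0.28 %FS


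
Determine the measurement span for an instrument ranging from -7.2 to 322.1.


Span = upper range - lower range.
Span = 322.1 - (-7.2)
Span = 329.3

329.3


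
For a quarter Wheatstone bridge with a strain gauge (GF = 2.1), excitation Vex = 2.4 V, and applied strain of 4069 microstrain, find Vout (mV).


Quarter bridge output: Vout = (GF * epsilon * Vex) / 4.
Vout = (2.1 * 4069e-6 * 2.4) / 4
Vout = 0.02050776 / 4 V
Vout = 0.00512694 V = 5.1269 mV

5.1269 mV


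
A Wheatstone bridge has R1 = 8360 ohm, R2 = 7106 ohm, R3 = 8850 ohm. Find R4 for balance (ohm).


At balance: R1*R4 = R2*R3, so R4 = R2*R3/R1.
R4 = 7106 * 8850 / 8360
R4 = 62888100 / 8360
R4 = 7522.5 ohm

7522.5 ohm


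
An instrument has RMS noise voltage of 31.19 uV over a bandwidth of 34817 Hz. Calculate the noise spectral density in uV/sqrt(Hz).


Noise spectral density = Vrms / sqrt(BW).
NSD = 31.19 / sqrt(34817)
NSD = 31.19 / 186.5931
NSD = 0.1672 uV/sqrt(Hz)

0.1672 uV/sqrt(Hz)


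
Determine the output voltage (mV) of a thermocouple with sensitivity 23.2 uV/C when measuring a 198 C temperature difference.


The thermocouple output V = sensitivity * dT.
V = 23.2 uV/C * 198 C
V = 4593.6 uV
V = 4.594 mV

4.594 mV


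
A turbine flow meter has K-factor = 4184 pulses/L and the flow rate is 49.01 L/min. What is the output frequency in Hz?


Frequency = K * Q / 60 (converting L/min to L/s).
f = 4184 * 49.01 / 60
f = 205057.84 / 60
f = 3417.63 Hz

3417.63 Hz


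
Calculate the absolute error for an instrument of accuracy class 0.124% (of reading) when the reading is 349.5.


Absolute error = (accuracy% / 100) * reading.
Error = (0.124 / 100) * 349.5
Error = 0.00124 * 349.5
Error = 0.4334

0.4334


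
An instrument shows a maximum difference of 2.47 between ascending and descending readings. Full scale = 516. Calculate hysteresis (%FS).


Hysteresis = (max difference / full scale) * 100%.
H = (2.47 / 516) * 100
H = 0.479 %FS

0.479 %FS


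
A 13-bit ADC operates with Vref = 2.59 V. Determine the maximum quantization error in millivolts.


The maximum quantization error is +/- LSB/2.
LSB = Vref / 2^n = 2.59 / 8192 = 0.00031616 V
Max error = LSB / 2 = 0.00031616 / 2 = 0.00015808 V
Max error = 0.1581 mV

0.1581 mV


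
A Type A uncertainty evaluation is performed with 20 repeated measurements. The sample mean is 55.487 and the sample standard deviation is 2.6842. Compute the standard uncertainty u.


The standard uncertainty for Type A evaluation is u = s / sqrt(n).
u = 2.6842 / sqrt(20)
u = 2.6842 / 4.4721
u = 0.6002

0.6002


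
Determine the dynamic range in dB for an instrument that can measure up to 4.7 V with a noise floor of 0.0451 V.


Dynamic range = 20 * log10(Vmax / Vnoise).
DR = 20 * log10(4.7 / 0.0451)
DR = 20 * log10(104.21)
DR = 40.36 dB

40.36 dB


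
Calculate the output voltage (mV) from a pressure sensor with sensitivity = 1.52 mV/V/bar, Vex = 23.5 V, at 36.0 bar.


Output = sensitivity * Vex * P.
Vout = 1.52 * 23.5 * 36.0
Vout = 35.72 * 36.0
Vout = 1285.92 mV

1285.92 mV


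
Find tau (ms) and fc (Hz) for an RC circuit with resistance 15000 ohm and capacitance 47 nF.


Time constant: tau = R * C.
tau = 15000 * 4.70e-08 = 0.000705 s
tau = 0.705 ms
Cutoff frequency: fc = 1 / (2*pi*R*C).
fc = 1 / (2*pi*0.000705) = 225.75 Hz

tau = 0.705 ms, fc = 225.75 Hz


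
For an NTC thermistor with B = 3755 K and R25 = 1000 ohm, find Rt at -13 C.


NTC thermistor equation: Rt = R25 * exp(B * (1/T - 1/T25)).
T in Kelvin: 260.15 K, T25 = 298.15 K
1/T - 1/T25 = 1/260.15 - 1/298.15 = 0.00048992
B * (1/T - 1/T25) = 3755 * 0.00048992 = 1.8396
Rt = 1000 * exp(1.8396) = 6294.3 ohm

6294.3 ohm


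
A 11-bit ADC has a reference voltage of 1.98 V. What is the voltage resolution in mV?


The resolution (LSB) of an ADC is Vref / 2^n.
LSB = 1.98 / 2^11
LSB = 1.98 / 2048
LSB = 0.0009668 V = 0.96679688 mV

0.96679688 mV


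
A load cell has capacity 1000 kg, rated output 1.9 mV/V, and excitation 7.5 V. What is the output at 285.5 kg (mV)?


Vout = rated_output * Vex * (load / capacity).
Vout = 1.9 * 7.5 * (285.5 / 1000)
Vout = 1.9 * 7.5 * 0.2855
Vout = 4.068 mV

4.068 mV


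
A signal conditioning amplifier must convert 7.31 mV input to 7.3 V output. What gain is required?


Gain = Vout / Vin (converting to same units).
G = 7.3 V / 7.31 mV
G = 7300.0 mV / 7.31 mV
G = 998.63

998.63


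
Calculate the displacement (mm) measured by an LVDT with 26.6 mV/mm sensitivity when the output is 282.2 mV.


Displacement = Vout / sensitivity.
d = 282.2 / 26.6
d = 10.609 mm

10.609 mm


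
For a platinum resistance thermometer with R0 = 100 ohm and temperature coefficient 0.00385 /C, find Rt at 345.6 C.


The RTD equation: Rt = R0 * (1 + alpha * T).
Rt = 100 * (1 + 0.00385 * 345.6)
Rt = 100 * (1 + 1.33056)
Rt = 100 * 2.33056
Rt = 233.056 ohm

233.056 ohm


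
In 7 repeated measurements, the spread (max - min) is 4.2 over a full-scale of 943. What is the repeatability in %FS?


Repeatability = (spread / full scale) * 100%.
R = (4.2 / 943) * 100
R = 0.445 %FS

0.445 %FS


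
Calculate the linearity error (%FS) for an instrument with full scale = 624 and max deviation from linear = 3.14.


Linearity error = (max deviation / full scale) * 100%.
Linearity = (3.14 / 624) * 100
Linearity = 0.503 %FS

0.503 %FS


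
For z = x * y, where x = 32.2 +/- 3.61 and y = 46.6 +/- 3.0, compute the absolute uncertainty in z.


For a product z = x*y, the relative uncertainty is:
uz/z = sqrt((ux/x)^2 + (uy/y)^2)
Relative uncertainties: ux/x = 3.61/32.2 = 0.112112
uy/y = 3.0/46.6 = 0.064378
z = 32.2 * 46.6 = 1500.5
uz = 1500.5 * sqrt(0.112112^2 + 0.064378^2) = 193.989

193.989


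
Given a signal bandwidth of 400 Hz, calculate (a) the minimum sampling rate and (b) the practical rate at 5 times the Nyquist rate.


By Nyquist theorem, fs_min = 2 * fmax.
fs_min = 2 * 400 = 800 Hz
Practical rate = 5 * fs_min = 5 * 800 = 4000 Hz

fs_min = 800 Hz, fs_practical = 4000 Hz


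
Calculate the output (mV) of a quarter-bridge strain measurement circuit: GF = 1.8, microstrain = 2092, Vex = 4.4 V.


Quarter bridge output: Vout = (GF * epsilon * Vex) / 4.
Vout = (1.8 * 2092e-6 * 4.4) / 4
Vout = 0.01656864 / 4 V
Vout = 0.00414216 V = 4.1422 mV

4.1422 mV


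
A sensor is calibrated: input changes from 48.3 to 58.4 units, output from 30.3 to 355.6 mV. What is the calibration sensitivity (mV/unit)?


Sensitivity = (y2 - y1) / (x2 - x1).
S = (355.6 - 30.3) / (58.4 - 48.3)
S = 325.3 / 10.1
S = 32.2079 mV/unit

32.2079 mV/unit


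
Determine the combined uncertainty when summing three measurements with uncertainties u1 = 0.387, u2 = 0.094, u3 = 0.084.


For a sum of independent quantities, uc = sqrt(u1^2 + u2^2 + u3^2).
uc = sqrt(0.387^2 + 0.094^2 + 0.084^2)
uc = sqrt(0.149769 + 0.008836 + 0.007056)
uc = 0.407

0.407


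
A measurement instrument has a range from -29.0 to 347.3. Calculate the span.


Span = upper range - lower range.
Span = 347.3 - (-29.0)
Span = 376.3

376.3


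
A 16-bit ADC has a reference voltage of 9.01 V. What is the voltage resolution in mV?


The resolution (LSB) of an ADC is Vref / 2^n.
LSB = 9.01 / 2^16
LSB = 9.01 / 65536
LSB = 0.00013748 V = 0.13748169 mV

0.13748169 mV


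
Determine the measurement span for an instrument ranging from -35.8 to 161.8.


Span = upper range - lower range.
Span = 161.8 - (-35.8)
Span = 197.6

197.6


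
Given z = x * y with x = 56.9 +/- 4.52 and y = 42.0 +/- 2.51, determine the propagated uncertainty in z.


For a product z = x*y, the relative uncertainty is:
uz/z = sqrt((ux/x)^2 + (uy/y)^2)
Relative uncertainties: ux/x = 4.52/56.9 = 0.079438
uy/y = 2.51/42.0 = 0.059762
z = 56.9 * 42.0 = 2389.8
uz = 2389.8 * sqrt(0.079438^2 + 0.059762^2) = 237.564

237.564


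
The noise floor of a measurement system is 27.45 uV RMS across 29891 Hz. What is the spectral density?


Noise spectral density = Vrms / sqrt(BW).
NSD = 27.45 / sqrt(29891)
NSD = 27.45 / 172.8901
NSD = 0.1588 uV/sqrt(Hz)

0.1588 uV/sqrt(Hz)


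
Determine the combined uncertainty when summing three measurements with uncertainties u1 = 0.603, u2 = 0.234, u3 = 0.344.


For a sum of independent quantities, uc = sqrt(u1^2 + u2^2 + u3^2).
uc = sqrt(0.603^2 + 0.234^2 + 0.344^2)
uc = sqrt(0.363609 + 0.054756 + 0.118336)
uc = 0.7326

0.7326


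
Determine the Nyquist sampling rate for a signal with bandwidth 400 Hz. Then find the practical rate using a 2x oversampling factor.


By Nyquist theorem, fs_min = 2 * fmax.
fs_min = 2 * 400 = 800 Hz
Practical rate = 2 * fs_min = 2 * 800 = 1600 Hz

fs_min = 800 Hz, fs_practical = 1600 Hz


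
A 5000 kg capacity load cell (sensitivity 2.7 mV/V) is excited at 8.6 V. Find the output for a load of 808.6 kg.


Vout = rated_output * Vex * (load / capacity).
Vout = 2.7 * 8.6 * (808.6 / 5000)
Vout = 2.7 * 8.6 * 0.16172
Vout = 3.755 mV

3.755 mV


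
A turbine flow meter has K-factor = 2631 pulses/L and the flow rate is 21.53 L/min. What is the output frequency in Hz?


Frequency = K * Q / 60 (converting L/min to L/s).
f = 2631 * 21.53 / 60
f = 56645.43 / 60
f = 944.09 Hz

944.09 Hz


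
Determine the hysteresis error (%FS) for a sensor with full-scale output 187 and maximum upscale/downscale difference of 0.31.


Hysteresis = (max difference / full scale) * 100%.
H = (0.31 / 187) * 100
H = 0.166 %FS

0.166 %FS


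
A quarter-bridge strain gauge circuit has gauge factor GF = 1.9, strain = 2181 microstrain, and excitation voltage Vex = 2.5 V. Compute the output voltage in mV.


Quarter bridge output: Vout = (GF * epsilon * Vex) / 4.
Vout = (1.9 * 2181e-6 * 2.5) / 4
Vout = 0.01035975 / 4 V
Vout = 0.00258994 V = 2.5899 mV

2.5899 mV


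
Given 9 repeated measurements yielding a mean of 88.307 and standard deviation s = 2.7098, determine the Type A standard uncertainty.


The standard uncertainty for Type A evaluation is u = s / sqrt(n).
u = 2.7098 / sqrt(9)
u = 2.7098 / 3.0
u = 0.9033

0.9033


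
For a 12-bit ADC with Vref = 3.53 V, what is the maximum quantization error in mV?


The maximum quantization error is +/- LSB/2.
LSB = Vref / 2^n = 3.53 / 4096 = 0.00086182 V
Max error = LSB / 2 = 0.00086182 / 2 = 0.00043091 V
Max error = 0.4309 mV

0.4309 mV


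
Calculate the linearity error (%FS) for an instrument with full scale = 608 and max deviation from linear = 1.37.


Linearity error = (max deviation / full scale) * 100%.
Linearity = (1.37 / 608) * 100
Linearity = 0.225 %FS

0.225 %FS


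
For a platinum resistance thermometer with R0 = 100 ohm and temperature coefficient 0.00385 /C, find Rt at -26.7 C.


The RTD equation: Rt = R0 * (1 + alpha * T).
Rt = 100 * (1 + 0.00385 * -26.7)
Rt = 100 * (1 + -0.102795)
Rt = 100 * 0.897205
Rt = 89.721 ohm

89.721 ohm


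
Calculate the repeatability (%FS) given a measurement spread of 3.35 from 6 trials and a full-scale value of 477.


Repeatability = (spread / full scale) * 100%.
R = (3.35 / 477) * 100
R = 0.702 %FS

0.702 %FS


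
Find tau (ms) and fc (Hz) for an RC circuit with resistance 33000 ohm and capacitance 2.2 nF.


Time constant: tau = R * C.
tau = 33000 * 2.20e-09 = 7.26e-05 s
tau = 0.0726 ms
Cutoff frequency: fc = 1 / (2*pi*R*C).
fc = 1 / (2*pi*7.26e-05) = 2192.22 Hz

tau = 0.0726 ms, fc = 2192.22 Hz


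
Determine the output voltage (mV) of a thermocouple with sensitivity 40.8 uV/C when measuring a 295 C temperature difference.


The thermocouple output V = sensitivity * dT.
V = 40.8 uV/C * 295 C
V = 12036.0 uV
V = 12.036 mV

12.036 mV


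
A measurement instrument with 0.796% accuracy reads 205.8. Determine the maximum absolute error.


Absolute error = (accuracy% / 100) * reading.
Error = (0.796 / 100) * 205.8
Error = 0.00796 * 205.8
Error = 1.6382

1.6382


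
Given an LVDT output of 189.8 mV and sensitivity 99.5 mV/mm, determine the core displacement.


Displacement = Vout / sensitivity.
d = 189.8 / 99.5
d = 1.908 mm

1.908 mm


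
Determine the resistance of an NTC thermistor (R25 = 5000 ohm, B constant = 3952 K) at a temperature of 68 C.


NTC thermistor equation: Rt = R25 * exp(B * (1/T - 1/T25)).
T in Kelvin: 341.15 K, T25 = 298.15 K
1/T - 1/T25 = 1/341.15 - 1/298.15 = -0.00042275
B * (1/T - 1/T25) = 3952 * -0.00042275 = -1.6707
Rt = 5000 * exp(-1.6707) = 940.6 ohm

940.6 ohm


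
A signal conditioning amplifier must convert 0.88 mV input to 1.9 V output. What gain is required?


Gain = Vout / Vin (converting to same units).
G = 1.9 V / 0.88 mV
G = 1900.0 mV / 0.88 mV
G = 2159.09

2159.09


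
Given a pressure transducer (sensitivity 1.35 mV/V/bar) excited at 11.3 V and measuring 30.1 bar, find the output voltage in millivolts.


Output = sensitivity * Vex * P.
Vout = 1.35 * 11.3 * 30.1
Vout = 15.255 * 30.1
Vout = 459.18 mV

459.18 mV


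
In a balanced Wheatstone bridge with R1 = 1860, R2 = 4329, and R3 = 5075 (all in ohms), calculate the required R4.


At balance: R1*R4 = R2*R3, so R4 = R2*R3/R1.
R4 = 4329 * 5075 / 1860
R4 = 21969675 / 1860
R4 = 11811.65 ohm

11811.65 ohm


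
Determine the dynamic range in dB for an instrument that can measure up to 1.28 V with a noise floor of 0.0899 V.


Dynamic range = 20 * log10(Vmax / Vnoise).
DR = 20 * log10(1.28 / 0.0899)
DR = 20 * log10(14.24)
DR = 23.07 dB

23.07 dB


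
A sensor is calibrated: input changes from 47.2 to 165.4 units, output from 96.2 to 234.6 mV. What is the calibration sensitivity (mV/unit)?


Sensitivity = (y2 - y1) / (x2 - x1).
S = (234.6 - 96.2) / (165.4 - 47.2)
S = 138.4 / 118.2
S = 1.1709 mV/unit

1.1709 mV/unit


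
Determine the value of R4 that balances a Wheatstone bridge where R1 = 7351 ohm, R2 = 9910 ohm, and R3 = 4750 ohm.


At balance: R1*R4 = R2*R3, so R4 = R2*R3/R1.
R4 = 9910 * 4750 / 7351
R4 = 47072500 / 7351
R4 = 6403.55 ohm

6403.55 ohm


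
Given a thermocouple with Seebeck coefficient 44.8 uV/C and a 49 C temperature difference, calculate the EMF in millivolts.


The thermocouple output V = sensitivity * dT.
V = 44.8 uV/C * 49 C
V = 2195.2 uV
V = 2.195 mV

2.195 mV


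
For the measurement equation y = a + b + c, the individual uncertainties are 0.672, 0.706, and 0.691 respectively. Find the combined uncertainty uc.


For a sum of independent quantities, uc = sqrt(u1^2 + u2^2 + u3^2).
uc = sqrt(0.672^2 + 0.706^2 + 0.691^2)
uc = sqrt(0.451584 + 0.498436 + 0.477481)
uc = 1.1948

1.1948


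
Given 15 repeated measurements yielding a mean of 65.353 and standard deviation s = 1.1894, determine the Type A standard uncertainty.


The standard uncertainty for Type A evaluation is u = s / sqrt(n).
u = 1.1894 / sqrt(15)
u = 1.1894 / 3.873
u = 0.3071

0.3071


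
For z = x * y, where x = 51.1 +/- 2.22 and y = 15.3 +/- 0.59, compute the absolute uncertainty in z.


For a product z = x*y, the relative uncertainty is:
uz/z = sqrt((ux/x)^2 + (uy/y)^2)
Relative uncertainties: ux/x = 2.22/51.1 = 0.043444
uy/y = 0.59/15.3 = 0.038562
z = 51.1 * 15.3 = 781.8
uz = 781.8 * sqrt(0.043444^2 + 0.038562^2) = 45.416

45.416


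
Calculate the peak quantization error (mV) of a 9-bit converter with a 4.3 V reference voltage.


The maximum quantization error is +/- LSB/2.
LSB = Vref / 2^n = 4.3 / 512 = 0.00839844 V
Max error = LSB / 2 = 0.00839844 / 2 = 0.00419922 V
Max error = 4.1992 mV

4.1992 mV


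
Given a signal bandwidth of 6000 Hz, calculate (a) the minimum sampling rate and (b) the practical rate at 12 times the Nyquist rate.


By Nyquist theorem, fs_min = 2 * fmax.
fs_min = 2 * 6000 = 12000 Hz
Practical rate = 12 * fs_min = 12 * 12000 = 144000 Hz

fs_min = 12000 Hz, fs_practical = 144000 Hz


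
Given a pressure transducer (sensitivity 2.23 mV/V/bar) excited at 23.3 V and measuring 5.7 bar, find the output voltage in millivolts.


Output = sensitivity * Vex * P.
Vout = 2.23 * 23.3 * 5.7
Vout = 51.959 * 5.7
Vout = 296.17 mV

296.17 mV


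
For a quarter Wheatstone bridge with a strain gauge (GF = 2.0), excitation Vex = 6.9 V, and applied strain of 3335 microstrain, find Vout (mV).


Quarter bridge output: Vout = (GF * epsilon * Vex) / 4.
Vout = (2.0 * 3335e-6 * 6.9) / 4
Vout = 0.046023 / 4 V
Vout = 0.01150575 V = 11.5058 mV

11.5058 mV


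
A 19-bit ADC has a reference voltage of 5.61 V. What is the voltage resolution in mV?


The resolution (LSB) of an ADC is Vref / 2^n.
LSB = 5.61 / 2^19
LSB = 5.61 / 524288
LSB = 1.07e-05 V = 0.01070023 mV

0.01070023 mV


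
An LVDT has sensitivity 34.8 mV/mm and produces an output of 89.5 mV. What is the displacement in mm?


Displacement = Vout / sensitivity.
d = 89.5 / 34.8
d = 2.572 mm

2.572 mm


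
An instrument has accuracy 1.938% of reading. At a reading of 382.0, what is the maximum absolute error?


Absolute error = (accuracy% / 100) * reading.
Error = (1.938 / 100) * 382.0
Error = 0.01938 * 382.0
Error = 7.4032

7.4032


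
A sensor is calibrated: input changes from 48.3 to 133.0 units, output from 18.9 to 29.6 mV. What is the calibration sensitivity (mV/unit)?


Sensitivity = (y2 - y1) / (x2 - x1).
S = (29.6 - 18.9) / (133.0 - 48.3)
S = 10.7 / 84.7
S = 0.1263 mV/unit

0.1263 mV/unit


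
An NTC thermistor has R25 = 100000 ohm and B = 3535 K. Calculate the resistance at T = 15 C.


NTC thermistor equation: Rt = R25 * exp(B * (1/T - 1/T25)).
T in Kelvin: 288.15 K, T25 = 298.15 K
1/T - 1/T25 = 1/288.15 - 1/298.15 = 0.0001164
B * (1/T - 1/T25) = 3535 * 0.0001164 = 0.4115
Rt = 100000 * exp(0.4115) = 150903.1 ohm

150903.1 ohm


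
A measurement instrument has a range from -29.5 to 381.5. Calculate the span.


Span = upper range - lower range.
Span = 381.5 - (-29.5)
Span = 411.0

411.0


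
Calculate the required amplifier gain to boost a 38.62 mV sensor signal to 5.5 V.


Gain = Vout / Vin (converting to same units).
G = 5.5 V / 38.62 mV
G = 5500.0 mV / 38.62 mV
G = 142.41

142.41


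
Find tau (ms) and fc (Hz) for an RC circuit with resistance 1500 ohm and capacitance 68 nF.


Time constant: tau = R * C.
tau = 1500 * 6.80e-08 = 0.000102 s
tau = 0.102 ms
Cutoff frequency: fc = 1 / (2*pi*R*C).
fc = 1 / (2*pi*0.000102) = 1560.34 Hz

tau = 0.102 ms, fc = 1560.34 Hz


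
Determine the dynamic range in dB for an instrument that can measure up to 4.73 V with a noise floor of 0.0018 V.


Dynamic range = 20 * log10(Vmax / Vnoise).
DR = 20 * log10(4.73 / 0.0018)
DR = 20 * log10(2627.78)
DR = 68.39 dB

68.39 dB


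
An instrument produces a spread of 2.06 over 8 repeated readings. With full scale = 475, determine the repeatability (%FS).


Repeatability = (spread / full scale) * 100%.
R = (2.06 / 475) * 100
R = 0.434 %FS

0.434 %FS


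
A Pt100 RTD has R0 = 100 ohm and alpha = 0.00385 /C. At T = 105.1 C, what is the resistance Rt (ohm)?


The RTD equation: Rt = R0 * (1 + alpha * T).
Rt = 100 * (1 + 0.00385 * 105.1)
Rt = 100 * (1 + 0.404635)
Rt = 100 * 1.404635
Rt = 140.463 ohm

140.463 ohm


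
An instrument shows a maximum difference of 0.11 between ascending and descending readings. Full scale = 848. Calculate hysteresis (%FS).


Hysteresis = (max difference / full scale) * 100%.
H = (0.11 / 848) * 100
H = 0.013 %FS

0.013 %FS


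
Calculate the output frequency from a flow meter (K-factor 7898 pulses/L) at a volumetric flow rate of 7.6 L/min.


Frequency = K * Q / 60 (converting L/min to L/s).
f = 7898 * 7.6 / 60
f = 60024.8 / 60
f = 1000.41 Hz

1000.41 Hz


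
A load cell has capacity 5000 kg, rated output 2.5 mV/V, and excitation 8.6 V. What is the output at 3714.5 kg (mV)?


Vout = rated_output * Vex * (load / capacity).
Vout = 2.5 * 8.6 * (3714.5 / 5000)
Vout = 2.5 * 8.6 * 0.7429
Vout = 15.972 mV

15.972 mV


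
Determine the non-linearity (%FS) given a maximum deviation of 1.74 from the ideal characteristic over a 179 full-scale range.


Linearity error = (max deviation / full scale) * 100%.
Linearity = (1.74 / 179) * 100
Linearity = 0.972 %FS

0.972 %FS


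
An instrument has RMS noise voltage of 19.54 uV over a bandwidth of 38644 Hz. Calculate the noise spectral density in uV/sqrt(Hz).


Noise spectral density = Vrms / sqrt(BW).
NSD = 19.54 / sqrt(38644)
NSD = 19.54 / 196.5808
NSD = 0.0994 uV/sqrt(Hz)

0.0994 uV/sqrt(Hz)


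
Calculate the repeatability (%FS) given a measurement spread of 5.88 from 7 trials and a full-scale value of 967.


Repeatability = (spread / full scale) * 100%.
R = (5.88 / 967) * 100
R = 0.608 %FS

0.608 %FS


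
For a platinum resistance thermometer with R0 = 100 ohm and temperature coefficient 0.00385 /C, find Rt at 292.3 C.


The RTD equation: Rt = R0 * (1 + alpha * T).
Rt = 100 * (1 + 0.00385 * 292.3)
Rt = 100 * (1 + 1.125355)
Rt = 100 * 2.125355
Rt = 212.535 ohm

212.535 ohm


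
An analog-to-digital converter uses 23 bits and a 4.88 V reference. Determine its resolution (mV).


The resolution (LSB) of an ADC is Vref / 2^n.
LSB = 4.88 / 2^23
LSB = 4.88 / 8388608
LSB = 5.8e-07 V = 0.00058174 mV

0.00058174 mV


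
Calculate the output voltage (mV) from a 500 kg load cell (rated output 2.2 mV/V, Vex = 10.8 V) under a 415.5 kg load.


Vout = rated_output * Vex * (load / capacity).
Vout = 2.2 * 10.8 * (415.5 / 500)
Vout = 2.2 * 10.8 * 0.831
Vout = 19.745 mV

19.745 mV


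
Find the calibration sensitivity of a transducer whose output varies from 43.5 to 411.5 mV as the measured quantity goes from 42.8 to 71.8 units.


Sensitivity = (y2 - y1) / (x2 - x1).
S = (411.5 - 43.5) / (71.8 - 42.8)
S = 368.0 / 29.0
S = 12.6897 mV/unit

12.6897 mV/unit


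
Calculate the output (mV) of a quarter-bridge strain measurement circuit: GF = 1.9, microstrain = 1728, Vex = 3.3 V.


Quarter bridge output: Vout = (GF * epsilon * Vex) / 4.
Vout = (1.9 * 1728e-6 * 3.3) / 4
Vout = 0.01083456 / 4 V
Vout = 0.00270864 V = 2.7086 mV

2.7086 mV


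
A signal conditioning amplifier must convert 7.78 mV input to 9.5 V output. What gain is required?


Gain = Vout / Vin (converting to same units).
G = 9.5 V / 7.78 mV
G = 9500.0 mV / 7.78 mV
G = 1221.08

1221.08


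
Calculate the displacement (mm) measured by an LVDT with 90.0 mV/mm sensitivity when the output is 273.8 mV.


Displacement = Vout / sensitivity.
d = 273.8 / 90.0
d = 3.042 mm

3.042 mm


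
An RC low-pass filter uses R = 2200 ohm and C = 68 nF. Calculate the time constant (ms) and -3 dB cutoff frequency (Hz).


Time constant: tau = R * C.
tau = 2200 * 6.80e-08 = 0.0001496 s
tau = 0.1496 ms
Cutoff frequency: fc = 1 / (2*pi*R*C).
fc = 1 / (2*pi*0.0001496) = 1063.87 Hz

tau = 0.1496 ms, fc = 1063.87 Hz


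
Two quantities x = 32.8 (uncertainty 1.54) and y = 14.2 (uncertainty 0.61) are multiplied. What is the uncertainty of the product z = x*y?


For a product z = x*y, the relative uncertainty is:
uz/z = sqrt((ux/x)^2 + (uy/y)^2)
Relative uncertainties: ux/x = 1.54/32.8 = 0.046951
uy/y = 0.61/14.2 = 0.042958
z = 32.8 * 14.2 = 465.8
uz = 465.8 * sqrt(0.046951^2 + 0.042958^2) = 29.64

29.64


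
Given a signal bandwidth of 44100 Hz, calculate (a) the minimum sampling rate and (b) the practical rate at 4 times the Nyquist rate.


By Nyquist theorem, fs_min = 2 * fmax.
fs_min = 2 * 44100 = 88200 Hz
Practical rate = 4 * fs_min = 4 * 88200 = 352800 Hz

fs_min = 88200 Hz, fs_practical = 352800 Hz


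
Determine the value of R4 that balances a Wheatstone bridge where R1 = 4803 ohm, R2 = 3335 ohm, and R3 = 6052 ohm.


At balance: R1*R4 = R2*R3, so R4 = R2*R3/R1.
R4 = 3335 * 6052 / 4803
R4 = 20183420 / 4803
R4 = 4202.25 ohm

4202.25 ohm


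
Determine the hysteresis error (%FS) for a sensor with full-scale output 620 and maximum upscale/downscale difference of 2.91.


Hysteresis = (max difference / full scale) * 100%.
H = (2.91 / 620) * 100
H = 0.469 %FS

0.469 %FS


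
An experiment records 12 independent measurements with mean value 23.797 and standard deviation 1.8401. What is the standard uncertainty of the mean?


The standard uncertainty for Type A evaluation is u = s / sqrt(n).
u = 1.8401 / sqrt(12)
u = 1.8401 / 3.4641
u = 0.5312

0.5312


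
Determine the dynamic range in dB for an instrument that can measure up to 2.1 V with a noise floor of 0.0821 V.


Dynamic range = 20 * log10(Vmax / Vnoise).
DR = 20 * log10(2.1 / 0.0821)
DR = 20 * log10(25.58)
DR = 28.16 dB

28.16 dB


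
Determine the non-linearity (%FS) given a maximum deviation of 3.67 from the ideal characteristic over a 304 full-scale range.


Linearity error = (max deviation / full scale) * 100%.
Linearity = (3.67 / 304) * 100
Linearity = 1.207 %FS

1.207 %FS


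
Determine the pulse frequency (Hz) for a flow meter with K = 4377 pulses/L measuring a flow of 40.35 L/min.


Frequency = K * Q / 60 (converting L/min to L/s).
f = 4377 * 40.35 / 60
f = 176611.95 / 60
f = 2943.53 Hz

2943.53 Hz


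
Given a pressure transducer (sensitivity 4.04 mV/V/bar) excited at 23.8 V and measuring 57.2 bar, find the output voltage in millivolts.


Output = sensitivity * Vex * P.
Vout = 4.04 * 23.8 * 57.2
Vout = 96.152 * 57.2
Vout = 5499.89 mV

5499.89 mV


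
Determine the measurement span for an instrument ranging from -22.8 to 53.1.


Span = upper range - lower range.
Span = 53.1 - (-22.8)
Span = 75.9

75.9


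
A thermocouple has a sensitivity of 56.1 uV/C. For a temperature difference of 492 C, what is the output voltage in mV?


The thermocouple output V = sensitivity * dT.
V = 56.1 uV/C * 492 C
V = 27601.2 uV
V = 27.601 mV

27.601 mV


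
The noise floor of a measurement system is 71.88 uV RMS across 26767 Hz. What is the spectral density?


Noise spectral density = Vrms / sqrt(BW).
NSD = 71.88 / sqrt(26767)
NSD = 71.88 / 163.6062
NSD = 0.4393 uV/sqrt(Hz)

0.4393 uV/sqrt(Hz)


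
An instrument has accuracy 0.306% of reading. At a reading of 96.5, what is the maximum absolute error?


Absolute error = (accuracy% / 100) * reading.
Error = (0.306 / 100) * 96.5
Error = 0.00306 * 96.5
Error = 0.2953

0.2953


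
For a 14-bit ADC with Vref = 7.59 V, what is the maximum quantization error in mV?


The maximum quantization error is +/- LSB/2.
LSB = Vref / 2^n = 7.59 / 16384 = 0.00046326 V
Max error = LSB / 2 = 0.00046326 / 2 = 0.00023163 V
Max error = 0.2316 mV

0.2316 mV


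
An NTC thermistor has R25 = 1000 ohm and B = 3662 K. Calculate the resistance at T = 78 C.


NTC thermistor equation: Rt = R25 * exp(B * (1/T - 1/T25)).
T in Kelvin: 351.15 K, T25 = 298.15 K
1/T - 1/T25 = 1/351.15 - 1/298.15 = -0.00050623
B * (1/T - 1/T25) = 3662 * -0.00050623 = -1.8538
Rt = 1000 * exp(-1.8538) = 156.6 ohm

156.6 ohm


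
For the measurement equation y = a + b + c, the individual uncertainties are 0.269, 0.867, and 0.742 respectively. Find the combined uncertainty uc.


For a sum of independent quantities, uc = sqrt(u1^2 + u2^2 + u3^2).
uc = sqrt(0.269^2 + 0.867^2 + 0.742^2)
uc = sqrt(0.072361 + 0.751689 + 0.550564)
uc = 1.1724

1.1724


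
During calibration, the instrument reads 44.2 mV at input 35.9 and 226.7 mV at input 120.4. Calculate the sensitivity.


Sensitivity = (y2 - y1) / (x2 - x1).
S = (226.7 - 44.2) / (120.4 - 35.9)
S = 182.5 / 84.5
S = 2.1598 mV/unit

2.1598 mV/unit


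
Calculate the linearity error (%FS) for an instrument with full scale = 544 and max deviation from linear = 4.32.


Linearity error = (max deviation / full scale) * 100%.
Linearity = (4.32 / 544) * 100
Linearity = 0.794 %FS

0.794 %FS


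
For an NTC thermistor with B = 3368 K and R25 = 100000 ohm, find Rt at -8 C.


NTC thermistor equation: Rt = R25 * exp(B * (1/T - 1/T25)).
T in Kelvin: 265.15 K, T25 = 298.15 K
1/T - 1/T25 = 1/265.15 - 1/298.15 = 0.00041743
B * (1/T - 1/T25) = 3368 * 0.00041743 = 1.4059
Rt = 100000 * exp(1.4059) = 407926.4 ohm

407926.4 ohm


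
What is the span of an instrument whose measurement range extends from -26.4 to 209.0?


Span = upper range - lower range.
Span = 209.0 - (-26.4)
Span = 235.4

235.4


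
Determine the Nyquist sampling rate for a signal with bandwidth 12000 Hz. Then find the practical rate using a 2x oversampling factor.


By Nyquist theorem, fs_min = 2 * fmax.
fs_min = 2 * 12000 = 24000 Hz
Practical rate = 2 * fs_min = 2 * 24000 = 48000 Hz

fs_min = 24000 Hz, fs_practical = 48000 Hz


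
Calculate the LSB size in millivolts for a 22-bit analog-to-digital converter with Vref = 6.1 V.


The resolution (LSB) of an ADC is Vref / 2^n.
LSB = 6.1 / 2^22
LSB = 6.1 / 4194304
LSB = 1.45e-06 V = 0.00145435 mV

0.00145435 mV


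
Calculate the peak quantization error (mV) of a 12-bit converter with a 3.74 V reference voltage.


The maximum quantization error is +/- LSB/2.
LSB = Vref / 2^n = 3.74 / 4096 = 0.00091309 V
Max error = LSB / 2 = 0.00091309 / 2 = 0.00045654 V
Max error = 0.4565 mV

0.4565 mV
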